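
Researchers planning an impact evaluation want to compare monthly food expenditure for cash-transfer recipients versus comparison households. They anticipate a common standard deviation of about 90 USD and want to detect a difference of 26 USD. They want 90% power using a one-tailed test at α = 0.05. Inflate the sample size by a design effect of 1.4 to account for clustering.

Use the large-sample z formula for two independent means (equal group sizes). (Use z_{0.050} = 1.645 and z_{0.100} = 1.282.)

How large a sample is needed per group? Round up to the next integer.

n = 288 per group

n = (z_α + z_β)² · (σ₁² + σ₂²) / δ²
  = (1.645 + 1.282)² · (2·90² = 16200) / 26²
  = 8.5673 · 16200 / 676
  = 205.31
Design effect: 1.4 × 205.31 = 287.44.
Round up → n = 288 per group.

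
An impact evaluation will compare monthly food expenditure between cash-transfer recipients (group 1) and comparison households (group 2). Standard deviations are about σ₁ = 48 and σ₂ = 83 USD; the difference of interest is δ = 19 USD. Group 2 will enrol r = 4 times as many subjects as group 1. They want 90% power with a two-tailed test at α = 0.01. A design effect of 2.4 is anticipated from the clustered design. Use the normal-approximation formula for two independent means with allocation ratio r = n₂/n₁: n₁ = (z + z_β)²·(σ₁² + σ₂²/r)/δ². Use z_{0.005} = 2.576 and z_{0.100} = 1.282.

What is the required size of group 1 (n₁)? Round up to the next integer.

n₁ = 399

n₁ = (z_{α/2} + z_β)² · (σ₁² + σ₂²/r) / δ²
   = (2.576 + 1.282)² · (48² + 83²/4) / 19²
   = 14.8842 · (2304 + 1722.2) / 361
   = 14.8842 · 4026.2 / 361
   = 166.00
Design effect: 2.4 × 166.00 = 398.41.
Round up → n₁ = 399; n₂ = r·n₁ = 4 × 399 = 1596.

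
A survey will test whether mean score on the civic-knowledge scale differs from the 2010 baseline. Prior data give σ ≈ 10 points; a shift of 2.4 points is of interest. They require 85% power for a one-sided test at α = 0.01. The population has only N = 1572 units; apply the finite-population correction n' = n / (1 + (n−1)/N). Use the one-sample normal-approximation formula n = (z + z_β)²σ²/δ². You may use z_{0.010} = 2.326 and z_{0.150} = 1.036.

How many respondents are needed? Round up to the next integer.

n = (z_α + z_β)² · σ² / δ²
  = (2.326 + 1.036)² · 10² / 2.4²
  = 11.3030 · 100 / 5.76
  = 196.23
Finite-population correction (N = 1572): 196.23 / (1 + (196.23 − 1)/1572) = 174.55.
Round up → n = 175.

n = 175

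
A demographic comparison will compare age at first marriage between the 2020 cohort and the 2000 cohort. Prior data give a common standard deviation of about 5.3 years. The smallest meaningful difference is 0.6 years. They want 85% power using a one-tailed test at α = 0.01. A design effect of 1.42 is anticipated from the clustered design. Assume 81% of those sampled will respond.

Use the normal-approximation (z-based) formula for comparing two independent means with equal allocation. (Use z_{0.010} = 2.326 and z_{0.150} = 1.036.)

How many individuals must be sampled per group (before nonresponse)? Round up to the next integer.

n = (z_α + z_β)² · (σ₁² + σ₂²) / δ²
  = (2.326 + 1.036)² · (2·5.3² = 56.18) / 0.6²
  = 11.3030 · 56.18 / 0.36
  = 1763.90
Design effect: 1.42 × 1763.90 = 2504.74.
Adjust for 81% response: 2504.74 / 0.81 = 3092.27.
Round up → n = 3093 per group.

n = 3093 per group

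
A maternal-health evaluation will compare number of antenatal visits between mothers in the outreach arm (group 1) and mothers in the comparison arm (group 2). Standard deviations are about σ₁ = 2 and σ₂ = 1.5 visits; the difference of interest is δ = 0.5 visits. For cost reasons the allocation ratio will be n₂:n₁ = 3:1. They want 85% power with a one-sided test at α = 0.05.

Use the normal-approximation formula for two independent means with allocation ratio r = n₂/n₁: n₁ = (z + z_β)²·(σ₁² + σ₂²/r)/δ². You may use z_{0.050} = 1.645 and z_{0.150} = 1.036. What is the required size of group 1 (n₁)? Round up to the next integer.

n₁ = (z_α + z_β)² · (σ₁² + σ₂²/r) / δ²
   = (1.645 + 1.036)² · (2² + 1.5²/3) / 0.5²
   = 7.1878 · (4 + 0.75) / 0.25
   = 7.1878 · 4.75 / 0.25
   = 136.57
Round up → n₁ = 137; n₂ = r·n₁ = 3 × 137 = 411.

n₁ = 137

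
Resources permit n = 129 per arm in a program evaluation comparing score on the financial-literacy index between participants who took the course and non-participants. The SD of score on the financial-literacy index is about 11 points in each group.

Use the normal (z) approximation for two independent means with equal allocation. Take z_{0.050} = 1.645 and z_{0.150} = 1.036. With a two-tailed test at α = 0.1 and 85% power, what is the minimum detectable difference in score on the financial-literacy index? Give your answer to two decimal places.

Minimum detectable difference ≈ 3.67 points

δ = (z_{α/2} + z_β) · √((σ₁²+σ₂²)/n)
  = (1.645 + 1.036) · √(242/129)
  = 2.681 · √1.876
  = 2.681 · 1.3697
  = 3.6721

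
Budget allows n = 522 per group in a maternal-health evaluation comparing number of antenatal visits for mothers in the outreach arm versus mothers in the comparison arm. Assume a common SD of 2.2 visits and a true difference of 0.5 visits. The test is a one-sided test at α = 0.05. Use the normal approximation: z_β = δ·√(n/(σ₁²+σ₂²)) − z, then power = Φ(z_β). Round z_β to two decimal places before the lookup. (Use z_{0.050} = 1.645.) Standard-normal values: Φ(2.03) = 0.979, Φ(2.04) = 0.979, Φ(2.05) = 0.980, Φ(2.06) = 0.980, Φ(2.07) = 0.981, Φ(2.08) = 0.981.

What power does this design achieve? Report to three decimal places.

Power ≈ 0.979

z_β = δ·√(n/(σ₁²+σ₂²)) − z_α
    = 0.5 · √(522/9.68) − 1.645
    = 0.5 · 7.34341 − 1.645
    = 3.6717 − 1.645 = 2.0267 → 2.03
Power = Φ(2.03) = 0.979.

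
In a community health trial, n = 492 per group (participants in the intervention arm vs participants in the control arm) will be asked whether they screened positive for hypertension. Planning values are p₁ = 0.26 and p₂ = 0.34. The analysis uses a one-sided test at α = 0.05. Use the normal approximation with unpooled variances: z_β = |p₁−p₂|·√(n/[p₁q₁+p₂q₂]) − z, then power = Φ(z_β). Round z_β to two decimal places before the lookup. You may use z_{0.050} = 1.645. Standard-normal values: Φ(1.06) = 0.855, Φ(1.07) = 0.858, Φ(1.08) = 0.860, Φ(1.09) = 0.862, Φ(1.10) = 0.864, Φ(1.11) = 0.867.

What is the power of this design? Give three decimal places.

Power ≈ 0.864

z_β = |p₁−p₂|·√(n/[p₁q₁+p₂q₂]) − z_α
    = 0.08 · √(492/0.4168) − 1.645
    = 0.08 · 34.3573 − 1.645
    = 2.7486 − 1.645 = 1.1036 → 1.10
Power = Φ(1.10) = 0.864.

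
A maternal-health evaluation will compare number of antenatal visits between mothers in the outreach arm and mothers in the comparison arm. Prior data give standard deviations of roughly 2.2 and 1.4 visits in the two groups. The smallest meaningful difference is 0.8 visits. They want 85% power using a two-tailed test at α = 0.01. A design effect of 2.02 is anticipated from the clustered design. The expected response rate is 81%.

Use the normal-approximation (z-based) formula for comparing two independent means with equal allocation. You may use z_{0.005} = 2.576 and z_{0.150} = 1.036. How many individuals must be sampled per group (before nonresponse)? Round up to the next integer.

n = (z_{α/2} + z_β)² · (σ₁² + σ₂²) / δ²
  = (2.576 + 1.036)² · (2.2² + 1.4² = 6.8) / 0.8²
  = 13.0465 · 6.8 / 0.64
  = 138.62
Design effect: 2.02 × 138.62 = 280.01.
Adjust for 81% response: 280.01 / 0.81 = 345.69.
Round up → n = 346 per group.

n = 346 per group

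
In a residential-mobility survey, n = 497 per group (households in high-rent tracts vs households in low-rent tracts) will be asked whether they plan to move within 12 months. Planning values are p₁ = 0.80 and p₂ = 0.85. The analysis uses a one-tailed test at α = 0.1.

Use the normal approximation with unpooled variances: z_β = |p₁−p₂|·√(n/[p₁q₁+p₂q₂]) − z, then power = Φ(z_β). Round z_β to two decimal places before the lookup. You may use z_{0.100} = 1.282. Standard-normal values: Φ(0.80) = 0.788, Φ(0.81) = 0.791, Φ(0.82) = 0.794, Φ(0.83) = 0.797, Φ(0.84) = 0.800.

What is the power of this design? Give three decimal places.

z_β = |p₁−p₂|·√(n/[p₁q₁+p₂q₂]) − z_α
    = 0.05 · √(497/0.2875) − 1.282
    = 0.05 · 41.5776 − 1.282
    = 2.0789 − 1.282 = 0.7969 → 0.80
Power = Φ(0.80) = 0.788.

Power ≈ 0.788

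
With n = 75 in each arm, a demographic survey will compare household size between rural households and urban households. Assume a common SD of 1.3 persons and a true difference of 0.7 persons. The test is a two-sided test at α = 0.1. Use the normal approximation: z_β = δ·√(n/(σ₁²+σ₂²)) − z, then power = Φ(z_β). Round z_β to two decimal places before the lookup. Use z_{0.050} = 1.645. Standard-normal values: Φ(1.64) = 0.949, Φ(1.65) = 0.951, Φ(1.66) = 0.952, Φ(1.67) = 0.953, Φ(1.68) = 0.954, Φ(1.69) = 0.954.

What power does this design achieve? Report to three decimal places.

z_β = δ·√(n/(σ₁²+σ₂²)) − z_{α/2}
    = 0.7 · √(75/3.38) − 1.645
    = 0.7 · 4.71056 − 1.645
    = 3.2974 − 1.645 = 1.6524 → 1.65
Power = Φ(1.65) = 0.951.

Power ≈ 0.951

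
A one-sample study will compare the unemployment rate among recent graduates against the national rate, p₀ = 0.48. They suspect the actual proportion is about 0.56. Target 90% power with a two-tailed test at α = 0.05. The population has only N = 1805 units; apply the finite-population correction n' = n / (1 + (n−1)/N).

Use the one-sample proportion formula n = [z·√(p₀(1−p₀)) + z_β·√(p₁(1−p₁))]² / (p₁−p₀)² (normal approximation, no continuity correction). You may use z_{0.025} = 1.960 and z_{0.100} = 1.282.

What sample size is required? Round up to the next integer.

n = [z_{α/2}·√(p₀q₀) + z_β·√(p₁q₁)]² / (p₁ − p₀)²
  = [1.960·√(0.48·0.52) + 1.282·√(0.56·0.44)]² / (0.08)²
  = [1.960·0.4996 + 1.282·0.4964]² / 0.0064
  = [1.6156]² / 0.0064
  = 407.83
Finite-population correction (N = 1805): 407.83 / (1 + (407.83 − 1)/1805) = 332.82.
Round up → n = 333.

n = 333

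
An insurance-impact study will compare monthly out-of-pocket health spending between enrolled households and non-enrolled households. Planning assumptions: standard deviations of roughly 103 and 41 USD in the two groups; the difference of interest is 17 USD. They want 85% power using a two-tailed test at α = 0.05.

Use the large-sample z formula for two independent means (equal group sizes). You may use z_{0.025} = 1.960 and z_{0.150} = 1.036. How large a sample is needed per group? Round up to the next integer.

n = (z_{α/2} + z_β)² · (σ₁² + σ₂²) / δ²
  = (1.960 + 1.036)² · (103² + 41² = 12290) / 17²
  = 8.9760 · 12290 / 289
  = 381.71
Round up → n = 382 per group.

n = 382 per group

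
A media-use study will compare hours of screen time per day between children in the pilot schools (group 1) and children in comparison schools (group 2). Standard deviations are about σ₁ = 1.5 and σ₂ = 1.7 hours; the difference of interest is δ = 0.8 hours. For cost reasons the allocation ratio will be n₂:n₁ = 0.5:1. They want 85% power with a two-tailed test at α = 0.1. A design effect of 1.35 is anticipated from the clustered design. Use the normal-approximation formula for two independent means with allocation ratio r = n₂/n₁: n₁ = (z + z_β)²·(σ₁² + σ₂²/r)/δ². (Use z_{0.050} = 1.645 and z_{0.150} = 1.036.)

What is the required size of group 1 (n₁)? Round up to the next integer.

n₁ = (z_{α/2} + z_β)² · (σ₁² + σ₂²/r) / δ²
   = (1.645 + 1.036)² · (1.5² + 1.7²/0.5) / 0.8²
   = 7.1878 · (2.25 + 5.78) / 0.64
   = 7.1878 · 8.03 / 0.64
   = 90.18
Design effect: 1.35 × 90.18 = 121.75.
Round up → n₁ = 122; n₂ = r·n₁ = 0.5 × 122 = 61.

n₁ = 122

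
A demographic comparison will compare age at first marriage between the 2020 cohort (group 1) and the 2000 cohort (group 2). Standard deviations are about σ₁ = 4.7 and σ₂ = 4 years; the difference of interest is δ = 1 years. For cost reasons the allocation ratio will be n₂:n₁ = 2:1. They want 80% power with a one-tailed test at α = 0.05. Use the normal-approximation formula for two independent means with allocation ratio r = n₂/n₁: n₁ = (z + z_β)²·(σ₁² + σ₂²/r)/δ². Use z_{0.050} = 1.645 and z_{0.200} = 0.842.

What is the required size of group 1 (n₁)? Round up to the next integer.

n₁ = 187

n₁ = (z_α + z_β)² · (σ₁² + σ₂²/r) / δ²
   = (1.645 + 0.842)² · (4.7² + 4²/2) / 1²
   = 6.1852 · (22.09 + 8) / 1
   = 6.1852 · 30.09 / 1
   = 186.11
Round up → n₁ = 187; n₂ = r·n₁ = 2 × 187 = 374.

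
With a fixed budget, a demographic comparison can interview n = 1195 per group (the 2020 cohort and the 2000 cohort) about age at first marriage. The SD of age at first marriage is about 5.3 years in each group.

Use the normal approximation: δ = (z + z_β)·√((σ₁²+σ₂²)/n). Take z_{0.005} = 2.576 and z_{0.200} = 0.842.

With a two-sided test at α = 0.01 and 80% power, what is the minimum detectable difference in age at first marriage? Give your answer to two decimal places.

δ = (z_{α/2} + z_β) · √((σ₁²+σ₂²)/n)
  = (2.576 + 0.842) · √(56.18/1195)
  = 3.418 · √0.04701
  = 3.418 · 0.2168
  = 0.7411

Minimum detectable difference ≈ 0.74 years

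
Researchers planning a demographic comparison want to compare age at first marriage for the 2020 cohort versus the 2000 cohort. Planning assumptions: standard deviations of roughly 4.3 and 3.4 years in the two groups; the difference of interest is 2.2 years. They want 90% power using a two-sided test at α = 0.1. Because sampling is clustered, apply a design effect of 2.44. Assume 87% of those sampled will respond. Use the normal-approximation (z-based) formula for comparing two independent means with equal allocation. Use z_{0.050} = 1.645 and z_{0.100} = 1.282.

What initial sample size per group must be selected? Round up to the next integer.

n = 150 per group

n = (z_{α/2} + z_β)² · (σ₁² + σ₂²) / δ²
  = (1.645 + 1.282)² · (4.3² + 3.4² = 30.05) / 2.2²
  = 8.5673 · 30.05 / 4.84
  = 53.19
Design effect: 2.44 × 53.19 = 129.79.
Adjust for 87% response: 129.79 / 0.87 = 149.18.
Round up → n = 150 per group.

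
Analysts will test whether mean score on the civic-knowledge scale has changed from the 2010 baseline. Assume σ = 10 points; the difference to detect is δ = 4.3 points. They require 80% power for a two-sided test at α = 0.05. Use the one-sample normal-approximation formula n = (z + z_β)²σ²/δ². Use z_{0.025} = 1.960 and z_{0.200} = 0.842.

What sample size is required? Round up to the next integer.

n = 43

n = (z_{α/2} + z_β)² · σ² / δ²
  = (1.960 + 0.842)² · 10² / 4.3²
  = 7.8512 · 100 / 18.49
  = 42.46
Round up → n = 43.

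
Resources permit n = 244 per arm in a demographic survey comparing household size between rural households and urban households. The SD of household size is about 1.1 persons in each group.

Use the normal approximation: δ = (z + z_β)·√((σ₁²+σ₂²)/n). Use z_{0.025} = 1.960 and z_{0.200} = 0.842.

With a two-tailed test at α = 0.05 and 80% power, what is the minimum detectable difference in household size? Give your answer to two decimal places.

δ = (z_{α/2} + z_β) · √((σ₁²+σ₂²)/n)
  = (1.960 + 0.842) · √(2.42/244)
  = 2.802 · √0.00992
  = 2.802 · 0.0996
  = 0.2790

Minimum detectable difference ≈ 0.28 persons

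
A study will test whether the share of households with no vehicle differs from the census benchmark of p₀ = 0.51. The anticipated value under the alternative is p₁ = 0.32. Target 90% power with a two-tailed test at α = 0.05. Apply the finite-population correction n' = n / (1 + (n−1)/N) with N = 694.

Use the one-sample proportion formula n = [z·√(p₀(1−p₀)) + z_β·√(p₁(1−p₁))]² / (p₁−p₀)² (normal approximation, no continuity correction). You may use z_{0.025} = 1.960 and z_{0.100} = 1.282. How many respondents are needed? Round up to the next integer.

n = 63

n = [z_{α/2}·√(p₀q₀) + z_β·√(p₁q₁)]² / (p₁ − p₀)²
  = [1.960·√(0.51·0.49) + 1.282·√(0.32·0.68)]² / (-0.19)²
  = [1.960·0.4999 + 1.282·0.4665]² / 0.0361
  = [1.5778]² / 0.0361
  = 68.96
Finite-population correction (N = 694): 68.96 / (1 + (68.96 − 1)/694) = 62.81.
Round up → n = 63.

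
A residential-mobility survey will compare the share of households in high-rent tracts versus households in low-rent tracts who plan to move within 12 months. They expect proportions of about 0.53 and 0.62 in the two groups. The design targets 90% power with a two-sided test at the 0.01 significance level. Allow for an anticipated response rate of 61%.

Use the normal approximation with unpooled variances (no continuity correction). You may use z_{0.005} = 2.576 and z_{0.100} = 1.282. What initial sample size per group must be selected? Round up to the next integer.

n = 1461 per group

n = (z_{α/2} + z_β)² · [p₁(1−p₁) + p₂(1−p₂)] / (p₁ − p₂)²
  = (2.576 + 1.282)² · (0.53·0.47 + 0.62·0.38) / (-0.09)²
  = (3.858)² · (0.2491 + 0.2356) / 0.0081
  = 14.8842 · 0.4847 / 0.0081
  = 890.66
Adjust for 61% response: 890.66 / 0.61 = 1460.10.
Round up → n = 1461 per group.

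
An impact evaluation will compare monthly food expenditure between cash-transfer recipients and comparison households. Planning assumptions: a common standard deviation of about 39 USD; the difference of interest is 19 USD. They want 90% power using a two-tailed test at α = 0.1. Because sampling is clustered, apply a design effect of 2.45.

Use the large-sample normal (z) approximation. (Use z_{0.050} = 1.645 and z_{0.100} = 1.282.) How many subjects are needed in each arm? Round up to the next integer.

n = 177 per group

n = (z_{α/2} + z_β)² · (σ₁² + σ₂²) / δ²
  = (1.645 + 1.282)² · (2·39² = 3042) / 19²
  = 8.5673 · 3042 / 361
  = 72.19
Design effect: 2.45 × 72.19 = 176.87.
Round up → n = 177 per group.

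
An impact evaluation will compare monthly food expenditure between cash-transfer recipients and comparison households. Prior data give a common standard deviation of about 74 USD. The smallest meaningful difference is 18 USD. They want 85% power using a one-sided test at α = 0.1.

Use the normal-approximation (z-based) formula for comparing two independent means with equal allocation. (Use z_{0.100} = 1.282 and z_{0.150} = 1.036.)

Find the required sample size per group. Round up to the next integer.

n = (z_α + z_β)² · (σ₁² + σ₂²) / δ²
  = (1.282 + 1.036)² · (2·74² = 10952) / 18²
  = 5.3731 · 10952 / 324
  = 181.62
Round up → n = 182 per group.

n = 182 per group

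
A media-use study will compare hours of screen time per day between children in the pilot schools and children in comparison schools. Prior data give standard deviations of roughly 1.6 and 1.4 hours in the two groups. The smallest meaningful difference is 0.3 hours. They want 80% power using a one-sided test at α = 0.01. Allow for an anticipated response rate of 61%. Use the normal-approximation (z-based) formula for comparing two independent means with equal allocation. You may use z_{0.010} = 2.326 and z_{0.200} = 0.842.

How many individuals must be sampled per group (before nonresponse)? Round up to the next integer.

n = 827 per group

n = (z_α + z_β)² · (σ₁² + σ₂²) / δ²
  = (2.326 + 0.842)² · (1.6² + 1.4² = 4.52) / 0.3²
  = 10.0362 · 4.52 / 0.09
  = 504.04
Adjust for 61% response: 504.04 / 0.61 = 826.30.
Round up → n = 827 per group.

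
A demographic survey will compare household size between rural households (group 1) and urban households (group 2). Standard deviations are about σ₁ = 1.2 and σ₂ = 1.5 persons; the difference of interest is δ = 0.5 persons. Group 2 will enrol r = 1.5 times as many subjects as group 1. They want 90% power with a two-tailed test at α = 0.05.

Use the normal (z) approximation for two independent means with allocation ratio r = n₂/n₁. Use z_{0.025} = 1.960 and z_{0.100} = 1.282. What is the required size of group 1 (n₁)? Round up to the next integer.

n₁ = (z_{α/2} + z_β)² · (σ₁² + σ₂²/r) / δ²
   = (1.960 + 1.282)² · (1.2² + 1.5²/1.5) / 0.5²
   = 10.5106 · (1.44 + 1.5) / 0.25
   = 10.5106 · 2.94 / 0.25
   = 123.60
Round up → n₁ = 124; n₂ = r·n₁ = 1.5 × 124 = 186.

n₁ = 124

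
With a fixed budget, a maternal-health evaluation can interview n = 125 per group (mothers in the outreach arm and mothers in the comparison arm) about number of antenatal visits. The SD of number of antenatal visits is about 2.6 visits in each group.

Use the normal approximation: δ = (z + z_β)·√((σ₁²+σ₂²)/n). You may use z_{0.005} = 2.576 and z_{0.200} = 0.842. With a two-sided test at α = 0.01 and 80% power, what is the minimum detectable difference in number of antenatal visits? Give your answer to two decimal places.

Minimum detectable difference ≈ 1.12 visits

δ = (z_{α/2} + z_β) · √((σ₁²+σ₂²)/n)
  = (2.576 + 0.842) · √(13.52/125)
  = 3.418 · √0.10816
  = 3.418 · 0.3289
  = 1.1241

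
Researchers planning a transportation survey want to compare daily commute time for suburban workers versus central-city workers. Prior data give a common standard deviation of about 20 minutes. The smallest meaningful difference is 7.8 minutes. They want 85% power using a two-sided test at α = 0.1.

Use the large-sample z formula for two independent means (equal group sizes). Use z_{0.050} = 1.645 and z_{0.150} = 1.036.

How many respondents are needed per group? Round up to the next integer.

n = (z_{α/2} + z_β)² · (σ₁² + σ₂²) / δ²
  = (1.645 + 1.036)² · (2·20² = 800) / 7.8²
  = 7.1878 · 800 / 60.84
  = 94.51
Round up → n = 95 per group.

n = 95 per group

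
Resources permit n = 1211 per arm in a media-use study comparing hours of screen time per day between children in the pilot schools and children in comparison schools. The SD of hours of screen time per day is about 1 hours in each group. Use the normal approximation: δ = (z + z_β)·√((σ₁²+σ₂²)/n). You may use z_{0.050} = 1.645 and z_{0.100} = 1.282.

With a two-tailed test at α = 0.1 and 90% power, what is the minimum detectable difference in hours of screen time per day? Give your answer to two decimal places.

Minimum detectable difference ≈ 0.12 hours

δ = (z_{α/2} + z_β) · √((σ₁²+σ₂²)/n)
  = (1.645 + 1.282) · √(2/1211)
  = 2.927 · √0.00165
  = 2.927 · 0.0406
  = 0.1190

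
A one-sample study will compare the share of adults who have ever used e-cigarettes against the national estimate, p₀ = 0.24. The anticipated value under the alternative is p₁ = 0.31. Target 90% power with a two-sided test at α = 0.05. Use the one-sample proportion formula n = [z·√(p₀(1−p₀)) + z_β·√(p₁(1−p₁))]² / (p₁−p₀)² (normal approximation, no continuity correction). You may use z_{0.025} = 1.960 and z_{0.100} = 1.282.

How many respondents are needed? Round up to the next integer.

n = [z_{α/2}·√(p₀q₀) + z_β·√(p₁q₁)]² / (p₁ − p₀)²
  = [1.960·√(0.24·0.76) + 1.282·√(0.31·0.69)]² / (0.07)²
  = [1.960·0.4271 + 1.282·0.4625]² / 0.0049
  = [1.4300]² / 0.0049
  = 417.33
Round up → n = 418.

n = 418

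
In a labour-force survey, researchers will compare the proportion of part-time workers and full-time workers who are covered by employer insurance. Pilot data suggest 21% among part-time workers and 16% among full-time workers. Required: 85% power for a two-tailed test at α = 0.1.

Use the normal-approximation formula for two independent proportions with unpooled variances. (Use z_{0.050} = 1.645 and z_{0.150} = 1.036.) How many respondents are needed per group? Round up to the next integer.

n = (z_{α/2} + z_β)² · [p₁(1−p₁) + p₂(1−p₂)] / (p₁ − p₂)²
  = (1.645 + 1.036)² · (0.21·0.79 + 0.16·0.84) / (0.05)²
  = (2.681)² · (0.1659 + 0.1344) / 0.0025
  = 7.1878 · 0.3003 / 0.0025
  = 863.39
Round up → n = 864 per group.

n = 864 per group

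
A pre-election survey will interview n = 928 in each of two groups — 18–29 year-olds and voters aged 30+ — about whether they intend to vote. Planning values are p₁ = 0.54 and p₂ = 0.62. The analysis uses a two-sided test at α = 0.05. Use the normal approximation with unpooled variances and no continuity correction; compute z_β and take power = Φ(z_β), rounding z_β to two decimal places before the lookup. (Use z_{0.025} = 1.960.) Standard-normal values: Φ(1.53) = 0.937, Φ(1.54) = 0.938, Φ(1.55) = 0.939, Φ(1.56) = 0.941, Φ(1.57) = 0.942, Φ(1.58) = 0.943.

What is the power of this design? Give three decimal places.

Power ≈ 0.938

z_β = |p₁−p₂|·√(n/[p₁q₁+p₂q₂]) − z_{α/2}
    = 0.08 · √(928/0.4840) − 1.960
    = 0.08 · 43.7876 − 1.960
    = 3.5030 − 1.960 = 1.5430 → 1.54
Power = Φ(1.54) = 0.938.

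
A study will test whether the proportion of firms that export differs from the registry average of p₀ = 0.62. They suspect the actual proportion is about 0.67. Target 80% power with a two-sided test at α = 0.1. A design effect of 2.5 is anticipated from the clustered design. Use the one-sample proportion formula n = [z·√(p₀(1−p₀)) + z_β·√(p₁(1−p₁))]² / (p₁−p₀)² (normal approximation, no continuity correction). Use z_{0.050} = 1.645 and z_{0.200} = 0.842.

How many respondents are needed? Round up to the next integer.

n = 1427

n = [z_{α/2}·√(p₀q₀) + z_β·√(p₁q₁)]² / (p₁ − p₀)²
  = [1.645·√(0.62·0.38) + 0.842·√(0.67·0.33)]² / (0.05)²
  = [1.645·0.4854 + 0.842·0.4702]² / 0.0025
  = [1.1944]² / 0.0025
  = 570.62
Design effect: 2.5 × 570.62 = 1426.54.
Round up → n = 1427.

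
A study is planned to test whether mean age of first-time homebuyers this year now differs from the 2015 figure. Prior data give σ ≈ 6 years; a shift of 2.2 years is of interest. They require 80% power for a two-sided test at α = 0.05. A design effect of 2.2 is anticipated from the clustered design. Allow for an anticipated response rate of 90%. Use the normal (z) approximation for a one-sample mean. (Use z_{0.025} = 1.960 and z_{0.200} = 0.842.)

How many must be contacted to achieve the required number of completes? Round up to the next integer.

n = (z_{α/2} + z_β)² · σ² / δ²
  = (1.960 + 0.842)² · 6² / 2.2²
  = 7.8512 · 36 / 4.84
  = 58.40
Design effect: 2.2 × 58.40 = 128.47.
Adjust for 90% response: 128.47 / 0.90 = 142.75.
Round up → n = 143.

n = 143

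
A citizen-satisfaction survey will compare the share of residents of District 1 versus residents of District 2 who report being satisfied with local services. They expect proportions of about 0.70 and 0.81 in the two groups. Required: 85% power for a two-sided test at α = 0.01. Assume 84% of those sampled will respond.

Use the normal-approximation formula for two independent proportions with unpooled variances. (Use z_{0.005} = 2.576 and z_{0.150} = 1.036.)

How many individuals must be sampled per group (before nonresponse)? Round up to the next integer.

n = (z_{α/2} + z_β)² · [p₁(1−p₁) + p₂(1−p₂)] / (p₁ − p₂)²
  = (2.576 + 1.036)² · (0.70·0.30 + 0.81·0.19) / (-0.11)²
  = (3.612)² · (0.2100 + 0.1539) / 0.0121
  = 13.0465 · 0.3639 / 0.0121
  = 392.37
Adjust for 84% response: 392.37 / 0.84 = 467.10.
Round up → n = 468 per group.

n = 468 per group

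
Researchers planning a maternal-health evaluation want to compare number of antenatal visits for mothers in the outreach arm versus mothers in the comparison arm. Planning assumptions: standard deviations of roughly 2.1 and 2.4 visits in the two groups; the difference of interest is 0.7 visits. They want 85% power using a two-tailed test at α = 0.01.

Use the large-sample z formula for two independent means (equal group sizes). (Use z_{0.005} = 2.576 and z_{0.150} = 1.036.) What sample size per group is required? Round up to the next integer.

n = 271 per group

n = (z_{α/2} + z_β)² · (σ₁² + σ₂²) / δ²
  = (2.576 + 1.036)² · (2.1² + 2.4² = 10.17) / 0.7²
  = 13.0465 · 10.17 / 0.49
  = 270.78
Round up → n = 271 per group.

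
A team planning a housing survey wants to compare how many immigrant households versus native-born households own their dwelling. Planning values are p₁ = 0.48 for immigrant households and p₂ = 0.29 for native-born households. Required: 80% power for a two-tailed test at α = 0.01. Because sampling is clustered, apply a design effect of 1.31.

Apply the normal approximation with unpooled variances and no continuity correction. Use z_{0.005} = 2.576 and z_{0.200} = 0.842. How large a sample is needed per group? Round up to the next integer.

n = 194 per group

n = (z_{α/2} + z_β)² · [p₁(1−p₁) + p₂(1−p₂)] / (p₁ − p₂)²
  = (2.576 + 0.842)² · (0.48·0.52 + 0.29·0.71) / (0.19)²
  = (3.418)² · (0.2496 + 0.2059) / 0.0361
  = 11.6827 · 0.4555 / 0.0361
  = 147.41
Design effect: 1.31 × 147.41 = 193.11.
Round up → n = 194 per group.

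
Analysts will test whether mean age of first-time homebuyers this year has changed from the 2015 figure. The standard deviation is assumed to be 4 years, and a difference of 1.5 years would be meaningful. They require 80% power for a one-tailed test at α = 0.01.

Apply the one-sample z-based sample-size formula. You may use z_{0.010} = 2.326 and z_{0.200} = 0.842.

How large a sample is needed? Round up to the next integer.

n = 72

n = (z_α + z_β)² · σ² / δ²
  = (2.326 + 0.842)² · 4² / 1.5²
  = 10.0362 · 16 / 2.25
  = 71.37
Round up → n = 72.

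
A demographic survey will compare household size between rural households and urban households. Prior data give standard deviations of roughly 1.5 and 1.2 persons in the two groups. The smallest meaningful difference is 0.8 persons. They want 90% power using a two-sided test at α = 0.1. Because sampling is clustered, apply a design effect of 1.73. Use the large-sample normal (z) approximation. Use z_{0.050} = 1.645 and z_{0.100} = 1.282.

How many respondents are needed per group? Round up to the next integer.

n = (z_{α/2} + z_β)² · (σ₁² + σ₂²) / δ²
  = (1.645 + 1.282)² · (1.5² + 1.2² = 3.69) / 0.8²
  = 8.5673 · 3.69 / 0.64
  = 49.40
Design effect: 1.73 × 49.40 = 85.46.
Round up → n = 86 per group.

n = 86 per group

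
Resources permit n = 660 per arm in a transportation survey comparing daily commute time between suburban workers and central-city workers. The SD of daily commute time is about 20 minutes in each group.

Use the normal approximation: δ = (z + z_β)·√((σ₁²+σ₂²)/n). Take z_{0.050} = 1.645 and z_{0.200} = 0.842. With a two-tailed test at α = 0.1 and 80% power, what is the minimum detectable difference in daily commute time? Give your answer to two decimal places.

Minimum detectable difference ≈ 2.74 minutes

δ = (z_{α/2} + z_β) · √((σ₁²+σ₂²)/n)
  = (1.645 + 0.842) · √(800/660)
  = 2.487 · √1.2121
  = 2.487 · 1.1010
  = 2.7381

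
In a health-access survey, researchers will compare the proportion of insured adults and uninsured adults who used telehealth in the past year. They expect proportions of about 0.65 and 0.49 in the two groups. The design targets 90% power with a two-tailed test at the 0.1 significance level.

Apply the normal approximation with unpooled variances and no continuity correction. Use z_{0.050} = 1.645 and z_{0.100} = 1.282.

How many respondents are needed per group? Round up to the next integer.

n = 160 per group

n = (z_{α/2} + z_β)² · [p₁(1−p₁) + p₂(1−p₂)] / (p₁ − p₂)²
  = (1.645 + 1.282)² · (0.65·0.35 + 0.49·0.51) / (0.16)²
  = (2.927)² · (0.2275 + 0.2499) / 0.0256
  = 8.5673 · 0.4774 / 0.0256
  = 159.77
Round up → n = 160 per group.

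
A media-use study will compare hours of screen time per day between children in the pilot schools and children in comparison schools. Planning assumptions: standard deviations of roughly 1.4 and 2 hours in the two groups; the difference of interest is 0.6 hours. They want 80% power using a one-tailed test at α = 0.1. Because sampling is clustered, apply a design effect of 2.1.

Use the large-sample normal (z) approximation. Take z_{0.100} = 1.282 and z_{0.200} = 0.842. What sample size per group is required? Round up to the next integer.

n = 157 per group

n = (z_α + z_β)² · (σ₁² + σ₂²) / δ²
  = (1.282 + 0.842)² · (1.4² + 2² = 5.96) / 0.6²
  = 4.5114 · 5.96 / 0.36
  = 74.69
Design effect: 2.1 × 74.69 = 156.85.
Round up → n = 157 per group.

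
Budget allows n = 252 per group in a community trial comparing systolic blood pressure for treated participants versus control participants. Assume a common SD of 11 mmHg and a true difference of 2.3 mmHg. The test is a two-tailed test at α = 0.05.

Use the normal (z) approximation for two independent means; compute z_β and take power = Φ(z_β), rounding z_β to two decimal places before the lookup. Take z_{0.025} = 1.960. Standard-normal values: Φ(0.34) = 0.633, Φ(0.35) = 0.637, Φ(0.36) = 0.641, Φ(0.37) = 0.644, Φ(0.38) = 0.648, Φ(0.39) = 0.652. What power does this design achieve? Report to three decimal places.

Power ≈ 0.652

z_β = δ·√(n/(σ₁²+σ₂²)) − z_{α/2}
    = 2.3 · √(252/242) − 1.960
    = 2.3 · 1.02045 − 1.960
    = 2.3470 − 1.960 = 0.3870 → 0.39
Power = Φ(0.39) = 0.652.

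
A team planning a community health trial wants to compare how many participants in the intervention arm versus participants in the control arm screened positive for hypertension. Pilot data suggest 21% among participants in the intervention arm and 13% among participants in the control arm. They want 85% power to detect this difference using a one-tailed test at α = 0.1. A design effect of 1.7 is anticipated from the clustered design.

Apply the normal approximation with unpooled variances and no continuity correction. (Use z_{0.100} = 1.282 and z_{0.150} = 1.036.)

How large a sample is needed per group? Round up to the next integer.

n = (z_α + z_β)² · [p₁(1−p₁) + p₂(1−p₂)] / (p₁ − p₂)²
  = (1.282 + 1.036)² · (0.21·0.79 + 0.13·0.87) / (0.08)²
  = (2.318)² · (0.1659 + 0.1131) / 0.0064
  = 5.3731 · 0.2790 / 0.0064
  = 234.23
Design effect: 1.7 × 234.23 = 398.20.
Round up → n = 399 per group.

n = 399 per group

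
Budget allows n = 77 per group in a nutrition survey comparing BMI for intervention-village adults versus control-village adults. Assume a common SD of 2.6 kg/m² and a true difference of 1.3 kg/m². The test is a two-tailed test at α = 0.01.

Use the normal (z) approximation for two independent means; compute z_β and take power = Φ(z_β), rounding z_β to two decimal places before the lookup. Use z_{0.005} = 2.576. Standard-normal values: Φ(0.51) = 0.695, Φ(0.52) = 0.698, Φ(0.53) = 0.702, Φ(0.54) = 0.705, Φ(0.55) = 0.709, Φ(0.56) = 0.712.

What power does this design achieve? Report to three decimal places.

z_β = δ·√(n/(σ₁²+σ₂²)) − z_{α/2}
    = 1.3 · √(77/13.52) − 2.576
    = 1.3 · 2.38648 − 2.576
    = 3.1024 − 2.576 = 0.5264 → 0.53
Power = Φ(0.53) = 0.702.

Power ≈ 0.702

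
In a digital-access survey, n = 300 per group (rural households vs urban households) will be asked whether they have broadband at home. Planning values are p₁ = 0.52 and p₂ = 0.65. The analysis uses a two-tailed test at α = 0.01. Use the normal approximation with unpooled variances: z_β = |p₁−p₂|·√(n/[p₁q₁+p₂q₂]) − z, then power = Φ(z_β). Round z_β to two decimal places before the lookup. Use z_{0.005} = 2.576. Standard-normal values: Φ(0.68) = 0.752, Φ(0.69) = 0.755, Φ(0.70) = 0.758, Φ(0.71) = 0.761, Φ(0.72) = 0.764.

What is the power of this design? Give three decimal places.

Power ≈ 0.752

z_β = |p₁−p₂|·√(n/[p₁q₁+p₂q₂]) − z_{α/2}
    = 0.13 · √(300/0.4771) − 2.576
    = 0.13 · 25.0759 − 2.576
    = 3.2599 − 2.576 = 0.6839 → 0.68
Power = Φ(0.68) = 0.752.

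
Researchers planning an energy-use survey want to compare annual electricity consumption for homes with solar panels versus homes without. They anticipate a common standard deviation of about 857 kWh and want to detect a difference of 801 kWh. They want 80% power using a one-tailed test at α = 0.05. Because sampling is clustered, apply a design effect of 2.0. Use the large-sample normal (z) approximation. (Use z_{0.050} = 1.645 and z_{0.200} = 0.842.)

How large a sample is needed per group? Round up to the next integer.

n = 29 per group

n = (z_α + z_β)² · (σ₁² + σ₂²) / δ²
  = (1.645 + 0.842)² · (2·857² = 1468898) / 801²
  = 6.1852 · 1468898 / 641601
  = 14.16
Design effect: 2.0 × 14.16 = 28.32.
Round up → n = 29 per group.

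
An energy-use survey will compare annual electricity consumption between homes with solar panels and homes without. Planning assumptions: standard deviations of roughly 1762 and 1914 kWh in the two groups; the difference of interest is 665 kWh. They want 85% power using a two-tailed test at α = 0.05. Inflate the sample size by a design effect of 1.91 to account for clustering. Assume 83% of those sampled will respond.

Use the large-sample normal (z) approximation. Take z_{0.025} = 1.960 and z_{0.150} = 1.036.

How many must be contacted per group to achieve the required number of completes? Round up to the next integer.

n = (z_{α/2} + z_β)² · (σ₁² + σ₂²) / δ²
  = (1.960 + 1.036)² · (1762² + 1914² = 6768040) / 665²
  = 8.9760 · 6768040 / 442225
  = 137.37
Design effect: 1.91 × 137.37 = 262.38.
Adjust for 83% response: 262.38 / 0.83 = 316.12.
Round up → n = 317 per group.

n = 317 per group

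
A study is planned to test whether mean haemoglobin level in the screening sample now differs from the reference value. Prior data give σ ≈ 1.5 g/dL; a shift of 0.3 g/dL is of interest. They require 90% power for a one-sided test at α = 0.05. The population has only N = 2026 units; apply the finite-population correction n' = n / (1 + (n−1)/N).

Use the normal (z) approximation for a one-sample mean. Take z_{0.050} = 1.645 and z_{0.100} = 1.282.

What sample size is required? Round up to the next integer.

n = (z_α + z_β)² · σ² / δ²
  = (1.645 + 1.282)² · 1.5² / 0.3²
  = 8.5673 · 2.25 / 0.09
  = 214.18
Finite-population correction (N = 2026): 214.18 / (1 + (214.18 − 1)/2026) = 193.79.
Round up → n = 194.

n = 194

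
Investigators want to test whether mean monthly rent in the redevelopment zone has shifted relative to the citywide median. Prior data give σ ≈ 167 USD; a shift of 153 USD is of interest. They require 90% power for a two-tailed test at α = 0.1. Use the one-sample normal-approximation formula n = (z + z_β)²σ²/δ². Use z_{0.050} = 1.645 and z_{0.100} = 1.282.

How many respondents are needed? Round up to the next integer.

n = (z_{α/2} + z_β)² · σ² / δ²
  = (1.645 + 1.282)² · 167² / 153²
  = 8.5673 · 27889 / 23409
  = 10.21
Round up → n = 11.

n = 11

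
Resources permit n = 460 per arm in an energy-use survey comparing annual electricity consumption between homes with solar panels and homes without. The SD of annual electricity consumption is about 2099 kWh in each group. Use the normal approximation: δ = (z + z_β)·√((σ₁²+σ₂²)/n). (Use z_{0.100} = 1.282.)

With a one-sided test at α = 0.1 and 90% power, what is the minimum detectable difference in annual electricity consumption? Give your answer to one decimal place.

Minimum detectable difference ≈ 354.9 kWh

δ = (z_α + z_β) · √((σ₁²+σ₂²)/n)
  = (1.282 + 1.282) · √(8811602/460)
  = 2.564 · √19155.7
  = 2.564 · 138.4040
  = 354.8678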